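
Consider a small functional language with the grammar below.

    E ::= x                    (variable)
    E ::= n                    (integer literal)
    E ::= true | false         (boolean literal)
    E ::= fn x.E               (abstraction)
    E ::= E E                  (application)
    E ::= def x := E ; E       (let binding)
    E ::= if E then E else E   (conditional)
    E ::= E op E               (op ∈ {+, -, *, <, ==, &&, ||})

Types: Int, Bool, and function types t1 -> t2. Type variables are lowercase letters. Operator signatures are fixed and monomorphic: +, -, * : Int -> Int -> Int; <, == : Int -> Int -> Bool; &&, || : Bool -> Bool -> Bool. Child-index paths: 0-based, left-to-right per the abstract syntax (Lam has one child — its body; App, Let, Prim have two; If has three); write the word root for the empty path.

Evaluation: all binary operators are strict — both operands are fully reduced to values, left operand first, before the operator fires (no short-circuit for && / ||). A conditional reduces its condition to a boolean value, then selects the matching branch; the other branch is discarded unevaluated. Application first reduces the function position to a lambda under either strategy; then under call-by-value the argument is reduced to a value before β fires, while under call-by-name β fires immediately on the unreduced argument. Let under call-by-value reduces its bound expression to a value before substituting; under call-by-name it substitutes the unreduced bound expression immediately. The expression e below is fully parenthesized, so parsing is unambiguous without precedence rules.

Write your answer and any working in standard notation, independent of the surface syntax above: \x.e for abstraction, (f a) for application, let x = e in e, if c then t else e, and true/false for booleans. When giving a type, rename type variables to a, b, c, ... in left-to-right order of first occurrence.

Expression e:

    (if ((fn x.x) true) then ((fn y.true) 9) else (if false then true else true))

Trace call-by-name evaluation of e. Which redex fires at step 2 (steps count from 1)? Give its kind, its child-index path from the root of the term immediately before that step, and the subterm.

Answer: if at root : (if true then ((\y.true) 9) else (if false then true else true))

Trace:
step 0: (if ((\x.x) true) then ((\y.true) 9) else (if false then true else true))
step 1: [beta@0] (if true then ((\y.true) 9) else (if false then true else true))
step 2: [if@root] ((\y.true) 9)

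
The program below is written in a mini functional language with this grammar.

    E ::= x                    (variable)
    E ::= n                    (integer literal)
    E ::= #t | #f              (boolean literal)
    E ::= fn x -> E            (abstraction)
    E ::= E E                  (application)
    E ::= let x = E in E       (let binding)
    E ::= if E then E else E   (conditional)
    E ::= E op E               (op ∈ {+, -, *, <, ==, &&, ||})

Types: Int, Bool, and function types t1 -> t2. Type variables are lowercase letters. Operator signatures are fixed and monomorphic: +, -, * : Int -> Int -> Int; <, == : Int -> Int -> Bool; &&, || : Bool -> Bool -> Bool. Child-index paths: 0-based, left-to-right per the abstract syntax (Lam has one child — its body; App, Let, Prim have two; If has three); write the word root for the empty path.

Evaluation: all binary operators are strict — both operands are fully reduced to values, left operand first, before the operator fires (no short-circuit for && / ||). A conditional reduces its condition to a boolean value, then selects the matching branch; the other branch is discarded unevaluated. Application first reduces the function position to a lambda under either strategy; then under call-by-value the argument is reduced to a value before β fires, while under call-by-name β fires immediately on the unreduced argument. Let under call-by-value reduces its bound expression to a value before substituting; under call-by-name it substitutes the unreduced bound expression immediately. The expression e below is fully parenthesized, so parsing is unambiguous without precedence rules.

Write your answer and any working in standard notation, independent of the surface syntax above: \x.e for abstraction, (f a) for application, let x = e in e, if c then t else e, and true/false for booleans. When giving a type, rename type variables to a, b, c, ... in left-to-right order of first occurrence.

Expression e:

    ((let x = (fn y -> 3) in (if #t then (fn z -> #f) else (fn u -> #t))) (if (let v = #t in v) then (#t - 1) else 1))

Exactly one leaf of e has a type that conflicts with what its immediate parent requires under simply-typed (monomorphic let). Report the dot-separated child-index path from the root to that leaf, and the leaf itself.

Working:
\y._ : a -> Int
let x : a -> Int
  unify Bool ~ Bool
\z._ : b -> Bool
\u._ : c -> Bool
  unify b -> Bool ~ c -> Bool
  unify b ~ c
  unify Bool ~ Bool
let v : Bool
v : Bool
  unify Bool ~ Bool
  unify Bool ~ Int
  FAIL: mismatch Bool ~ Int

Answer: 1.1.0 : true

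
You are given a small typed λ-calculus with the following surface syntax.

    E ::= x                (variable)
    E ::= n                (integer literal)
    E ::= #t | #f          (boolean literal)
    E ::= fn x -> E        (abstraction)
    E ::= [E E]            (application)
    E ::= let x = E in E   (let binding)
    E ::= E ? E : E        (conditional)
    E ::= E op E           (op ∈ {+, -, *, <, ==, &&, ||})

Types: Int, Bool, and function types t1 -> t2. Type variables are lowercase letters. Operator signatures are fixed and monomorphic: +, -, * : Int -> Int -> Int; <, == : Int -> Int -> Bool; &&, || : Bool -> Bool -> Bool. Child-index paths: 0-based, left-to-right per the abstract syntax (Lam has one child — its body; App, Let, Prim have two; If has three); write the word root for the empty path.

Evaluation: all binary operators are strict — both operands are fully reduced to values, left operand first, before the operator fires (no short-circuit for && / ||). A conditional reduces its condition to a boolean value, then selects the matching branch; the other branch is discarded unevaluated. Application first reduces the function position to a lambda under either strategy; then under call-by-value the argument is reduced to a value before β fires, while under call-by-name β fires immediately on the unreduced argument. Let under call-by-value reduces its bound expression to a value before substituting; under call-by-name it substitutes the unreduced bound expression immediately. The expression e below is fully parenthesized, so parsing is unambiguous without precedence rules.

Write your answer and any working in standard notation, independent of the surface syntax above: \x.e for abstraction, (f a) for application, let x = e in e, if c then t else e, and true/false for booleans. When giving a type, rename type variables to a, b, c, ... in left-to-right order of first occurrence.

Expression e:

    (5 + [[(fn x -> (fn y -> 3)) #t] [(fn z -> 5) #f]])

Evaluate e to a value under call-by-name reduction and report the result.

Answer: 8

Trace:
step 0: (5 + (((\x.(\y.3)) true) ((\z.5) false)))
step 1: [beta@1.0] (5 + ((\y.3) ((\z.5) false)))
step 2: [beta@1] (5 + 3)
step 3: [delta@root] 8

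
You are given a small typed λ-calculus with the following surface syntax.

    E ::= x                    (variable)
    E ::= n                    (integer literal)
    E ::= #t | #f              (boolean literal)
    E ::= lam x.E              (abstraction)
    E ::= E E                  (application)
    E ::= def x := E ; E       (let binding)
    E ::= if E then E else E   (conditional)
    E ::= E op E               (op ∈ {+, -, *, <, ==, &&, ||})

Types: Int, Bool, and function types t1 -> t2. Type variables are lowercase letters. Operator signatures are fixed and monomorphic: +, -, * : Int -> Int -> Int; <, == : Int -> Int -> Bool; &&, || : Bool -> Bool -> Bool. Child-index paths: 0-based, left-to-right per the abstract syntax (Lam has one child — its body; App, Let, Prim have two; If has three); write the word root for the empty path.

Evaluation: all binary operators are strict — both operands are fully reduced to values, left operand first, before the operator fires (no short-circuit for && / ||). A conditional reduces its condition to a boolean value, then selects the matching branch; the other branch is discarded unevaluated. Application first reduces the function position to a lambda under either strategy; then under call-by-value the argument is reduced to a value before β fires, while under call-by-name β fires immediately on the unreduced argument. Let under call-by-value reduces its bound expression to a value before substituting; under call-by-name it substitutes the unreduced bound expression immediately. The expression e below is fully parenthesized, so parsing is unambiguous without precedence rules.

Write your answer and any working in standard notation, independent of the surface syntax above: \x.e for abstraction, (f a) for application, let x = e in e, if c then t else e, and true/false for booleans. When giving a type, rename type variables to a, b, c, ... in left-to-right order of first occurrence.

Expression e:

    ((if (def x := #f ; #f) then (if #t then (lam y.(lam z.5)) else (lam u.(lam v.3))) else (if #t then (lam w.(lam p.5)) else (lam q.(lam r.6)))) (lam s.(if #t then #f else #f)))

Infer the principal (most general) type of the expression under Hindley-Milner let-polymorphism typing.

Answer: a -> Int

Working:
let x : Bool
  unify Bool ~ Bool
  unify Bool ~ Bool
\z._ : b -> Int
\y._ : a -> b -> Int
\v._ : d -> Int
\u._ : c -> d -> Int
  unify a -> b -> Int ~ c -> d -> Int
  unify a ~ c
  unify b -> Int ~ d -> Int
  unify b ~ d
  unify Int ~ Int
  unify Bool ~ Bool
\p._ : f -> Int
\w._ : e -> f -> Int
\r._ : h -> Int
\q._ : g -> h -> Int
  unify e -> f -> Int ~ g -> h -> Int
  unify e ~ g
  unify f -> Int ~ h -> Int
  unify f ~ h
  unify Int ~ Int
  unify c -> d -> Int ~ g -> h -> Int
  unify c ~ g
  unify d -> Int ~ h -> Int
  unify d ~ h
  unify Int ~ Int
  unify Bool ~ Bool
  unify Bool ~ Bool
\s._ : i -> Bool
  unify g -> h -> Int ~ (i -> Bool) -> j
  unify g ~ i -> Bool
  unify h -> Int ~ j
_ _ : h -> Int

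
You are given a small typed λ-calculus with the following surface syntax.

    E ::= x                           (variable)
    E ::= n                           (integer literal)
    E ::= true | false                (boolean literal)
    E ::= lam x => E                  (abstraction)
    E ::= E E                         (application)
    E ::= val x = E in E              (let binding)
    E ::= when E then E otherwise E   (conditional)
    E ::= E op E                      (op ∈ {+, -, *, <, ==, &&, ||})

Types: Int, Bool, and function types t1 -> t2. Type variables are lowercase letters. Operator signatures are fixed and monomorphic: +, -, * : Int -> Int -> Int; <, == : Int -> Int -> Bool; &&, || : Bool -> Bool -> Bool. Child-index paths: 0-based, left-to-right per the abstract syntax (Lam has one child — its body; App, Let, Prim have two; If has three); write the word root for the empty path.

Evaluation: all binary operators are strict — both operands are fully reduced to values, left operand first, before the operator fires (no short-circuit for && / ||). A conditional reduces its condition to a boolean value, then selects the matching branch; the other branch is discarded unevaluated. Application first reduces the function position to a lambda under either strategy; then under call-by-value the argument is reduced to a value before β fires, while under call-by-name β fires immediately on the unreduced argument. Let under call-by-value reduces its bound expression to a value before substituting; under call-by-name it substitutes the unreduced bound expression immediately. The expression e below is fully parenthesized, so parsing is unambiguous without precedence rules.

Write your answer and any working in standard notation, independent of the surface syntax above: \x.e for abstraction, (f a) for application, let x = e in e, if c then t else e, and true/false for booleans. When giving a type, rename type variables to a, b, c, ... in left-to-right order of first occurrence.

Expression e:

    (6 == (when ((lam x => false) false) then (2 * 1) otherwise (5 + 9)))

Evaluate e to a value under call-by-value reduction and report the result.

Answer: false

Working:
step 0: (6 == (if ((\x.false) false) then (2 * 1) else (5 + 9)))
step 1: [beta@1.0] (6 == (if false then (2 * 1) else (5 + 9)))
step 2: [if@1] (6 == (5 + 9))
step 3: [delta@1] (6 == 14)
step 4: [delta@root] false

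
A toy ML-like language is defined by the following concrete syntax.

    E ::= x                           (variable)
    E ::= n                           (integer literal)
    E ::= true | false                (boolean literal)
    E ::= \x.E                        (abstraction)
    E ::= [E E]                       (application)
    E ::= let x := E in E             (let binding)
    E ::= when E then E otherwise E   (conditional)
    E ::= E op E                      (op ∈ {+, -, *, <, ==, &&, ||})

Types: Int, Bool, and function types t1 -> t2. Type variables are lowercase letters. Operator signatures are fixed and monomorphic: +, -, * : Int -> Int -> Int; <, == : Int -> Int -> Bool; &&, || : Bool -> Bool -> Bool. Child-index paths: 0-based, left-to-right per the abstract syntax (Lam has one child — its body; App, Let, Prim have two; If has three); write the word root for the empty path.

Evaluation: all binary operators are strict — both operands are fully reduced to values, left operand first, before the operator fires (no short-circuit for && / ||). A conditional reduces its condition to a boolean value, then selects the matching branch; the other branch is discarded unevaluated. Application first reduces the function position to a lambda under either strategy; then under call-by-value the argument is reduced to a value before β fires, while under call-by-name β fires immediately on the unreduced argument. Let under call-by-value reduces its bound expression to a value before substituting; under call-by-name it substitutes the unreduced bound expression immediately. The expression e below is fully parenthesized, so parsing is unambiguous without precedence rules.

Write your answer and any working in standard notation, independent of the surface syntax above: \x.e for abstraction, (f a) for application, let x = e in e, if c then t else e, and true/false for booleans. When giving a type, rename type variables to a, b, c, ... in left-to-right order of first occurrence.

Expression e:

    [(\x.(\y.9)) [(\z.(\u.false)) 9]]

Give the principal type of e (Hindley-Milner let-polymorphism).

Answer: a -> Int

Derivation:
\y._ : b -> Int
\x._ : a -> b -> Int
\u._ : d -> Bool
\z._ : c -> d -> Bool
  unify c -> d -> Bool ~ Int -> e
  unify c ~ Int
  unify d -> Bool ~ e
_ _ : d -> Bool
  unify a -> b -> Int ~ (d -> Bool) -> f
  unify a ~ d -> Bool
  unify b -> Int ~ f
_ _ : b -> Int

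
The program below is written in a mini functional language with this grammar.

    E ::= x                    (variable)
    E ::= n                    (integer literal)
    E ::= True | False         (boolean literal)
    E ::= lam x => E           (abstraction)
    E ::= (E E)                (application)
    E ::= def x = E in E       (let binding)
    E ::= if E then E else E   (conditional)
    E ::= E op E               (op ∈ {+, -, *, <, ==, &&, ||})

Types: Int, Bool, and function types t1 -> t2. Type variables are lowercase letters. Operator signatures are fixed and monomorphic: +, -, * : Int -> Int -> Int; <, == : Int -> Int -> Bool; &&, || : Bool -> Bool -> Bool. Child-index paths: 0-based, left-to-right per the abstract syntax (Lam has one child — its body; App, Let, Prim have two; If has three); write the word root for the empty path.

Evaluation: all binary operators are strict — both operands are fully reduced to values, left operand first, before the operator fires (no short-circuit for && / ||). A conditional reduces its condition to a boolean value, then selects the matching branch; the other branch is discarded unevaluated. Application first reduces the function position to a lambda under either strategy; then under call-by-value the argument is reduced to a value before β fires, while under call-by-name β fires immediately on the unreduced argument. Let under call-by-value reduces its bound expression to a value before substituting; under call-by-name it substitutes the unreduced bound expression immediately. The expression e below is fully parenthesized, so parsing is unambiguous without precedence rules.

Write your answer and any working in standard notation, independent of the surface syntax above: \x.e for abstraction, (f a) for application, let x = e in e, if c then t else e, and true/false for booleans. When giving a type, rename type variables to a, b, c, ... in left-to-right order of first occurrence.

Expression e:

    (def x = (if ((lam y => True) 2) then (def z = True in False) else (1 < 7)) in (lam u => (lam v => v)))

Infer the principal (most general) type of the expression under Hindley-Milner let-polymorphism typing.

Working:
\y._ : a -> Bool
  unify a -> Bool ~ Int -> b
  unify a ~ Int
  unify Bool ~ b
_ _ : Bool
  unify Bool ~ Bool
let z : Bool
  unify Int ~ Int
  unify Int ~ Int
  unify Bool ~ Bool
let x : Bool
v : d
\v._ : d -> d
\u._ : c -> d -> d

Answer: a -> b -> b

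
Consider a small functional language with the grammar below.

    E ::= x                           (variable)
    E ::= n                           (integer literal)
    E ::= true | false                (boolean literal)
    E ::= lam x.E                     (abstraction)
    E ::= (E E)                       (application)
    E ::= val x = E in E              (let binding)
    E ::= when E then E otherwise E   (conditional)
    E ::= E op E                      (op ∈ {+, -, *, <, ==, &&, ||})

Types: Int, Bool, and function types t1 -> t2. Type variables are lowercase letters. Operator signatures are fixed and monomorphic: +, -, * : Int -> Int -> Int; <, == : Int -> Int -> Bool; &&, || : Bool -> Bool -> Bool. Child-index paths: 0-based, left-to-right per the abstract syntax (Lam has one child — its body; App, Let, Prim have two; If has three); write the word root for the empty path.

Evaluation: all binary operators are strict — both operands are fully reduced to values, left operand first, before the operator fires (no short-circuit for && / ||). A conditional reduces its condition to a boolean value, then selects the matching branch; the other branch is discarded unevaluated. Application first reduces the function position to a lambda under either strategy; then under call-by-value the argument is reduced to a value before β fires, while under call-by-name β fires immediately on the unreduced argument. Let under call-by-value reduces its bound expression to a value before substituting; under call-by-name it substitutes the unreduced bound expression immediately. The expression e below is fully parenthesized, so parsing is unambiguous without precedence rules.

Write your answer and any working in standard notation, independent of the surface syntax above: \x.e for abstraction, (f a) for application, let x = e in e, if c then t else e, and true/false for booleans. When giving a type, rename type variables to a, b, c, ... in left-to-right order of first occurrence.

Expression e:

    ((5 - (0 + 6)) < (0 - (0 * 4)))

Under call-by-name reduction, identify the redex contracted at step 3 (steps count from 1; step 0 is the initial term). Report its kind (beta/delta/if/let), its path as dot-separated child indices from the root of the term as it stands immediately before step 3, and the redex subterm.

Answer: delta at 1.1 : (0 * 4)

Working:
step 0: ((5 - (0 + 6)) < (0 - (0 * 4)))
step 1: [delta@0.1] ((5 - 6) < (0 - (0 * 4)))
step 2: [delta@0] (-1 < (0 - (0 * 4)))
step 3: [delta@1.1] (-1 < (0 - 0))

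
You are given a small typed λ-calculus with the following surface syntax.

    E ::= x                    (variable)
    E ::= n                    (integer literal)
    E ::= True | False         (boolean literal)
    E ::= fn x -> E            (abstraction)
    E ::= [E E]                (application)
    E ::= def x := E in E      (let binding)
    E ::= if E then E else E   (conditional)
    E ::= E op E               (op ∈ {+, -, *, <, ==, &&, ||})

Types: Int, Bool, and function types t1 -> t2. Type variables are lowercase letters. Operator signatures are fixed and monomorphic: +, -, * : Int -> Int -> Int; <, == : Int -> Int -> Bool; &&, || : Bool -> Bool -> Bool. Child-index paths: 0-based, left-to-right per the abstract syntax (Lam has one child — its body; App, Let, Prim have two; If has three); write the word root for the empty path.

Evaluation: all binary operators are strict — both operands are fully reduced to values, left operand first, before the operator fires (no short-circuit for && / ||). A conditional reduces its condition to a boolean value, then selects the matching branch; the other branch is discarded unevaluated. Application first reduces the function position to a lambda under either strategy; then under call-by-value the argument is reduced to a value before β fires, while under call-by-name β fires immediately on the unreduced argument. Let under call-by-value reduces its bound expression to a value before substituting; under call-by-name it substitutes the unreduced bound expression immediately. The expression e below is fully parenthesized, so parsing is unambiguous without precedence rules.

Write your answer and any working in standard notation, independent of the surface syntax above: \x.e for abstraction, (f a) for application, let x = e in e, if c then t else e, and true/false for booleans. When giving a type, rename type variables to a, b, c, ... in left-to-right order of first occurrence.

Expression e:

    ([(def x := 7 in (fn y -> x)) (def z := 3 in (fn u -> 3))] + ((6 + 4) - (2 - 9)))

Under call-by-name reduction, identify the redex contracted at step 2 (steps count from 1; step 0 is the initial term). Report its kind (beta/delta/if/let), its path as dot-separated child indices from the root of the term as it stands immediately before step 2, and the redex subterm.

Trace:
step 0: (((let x = 7 in (\y.x)) (let z = 3 in (\u.3))) + ((6 + 4) - (2 - 9)))
step 1: [let@0.0] (((\y.7) (let z = 3 in (\u.3))) + ((6 + 4) - (2 - 9)))
step 2: [beta@0] (7 + ((6 + 4) - (2 - 9)))

Answer: beta at 0 : ((\y.7) (let z = 3 in (\u.3)))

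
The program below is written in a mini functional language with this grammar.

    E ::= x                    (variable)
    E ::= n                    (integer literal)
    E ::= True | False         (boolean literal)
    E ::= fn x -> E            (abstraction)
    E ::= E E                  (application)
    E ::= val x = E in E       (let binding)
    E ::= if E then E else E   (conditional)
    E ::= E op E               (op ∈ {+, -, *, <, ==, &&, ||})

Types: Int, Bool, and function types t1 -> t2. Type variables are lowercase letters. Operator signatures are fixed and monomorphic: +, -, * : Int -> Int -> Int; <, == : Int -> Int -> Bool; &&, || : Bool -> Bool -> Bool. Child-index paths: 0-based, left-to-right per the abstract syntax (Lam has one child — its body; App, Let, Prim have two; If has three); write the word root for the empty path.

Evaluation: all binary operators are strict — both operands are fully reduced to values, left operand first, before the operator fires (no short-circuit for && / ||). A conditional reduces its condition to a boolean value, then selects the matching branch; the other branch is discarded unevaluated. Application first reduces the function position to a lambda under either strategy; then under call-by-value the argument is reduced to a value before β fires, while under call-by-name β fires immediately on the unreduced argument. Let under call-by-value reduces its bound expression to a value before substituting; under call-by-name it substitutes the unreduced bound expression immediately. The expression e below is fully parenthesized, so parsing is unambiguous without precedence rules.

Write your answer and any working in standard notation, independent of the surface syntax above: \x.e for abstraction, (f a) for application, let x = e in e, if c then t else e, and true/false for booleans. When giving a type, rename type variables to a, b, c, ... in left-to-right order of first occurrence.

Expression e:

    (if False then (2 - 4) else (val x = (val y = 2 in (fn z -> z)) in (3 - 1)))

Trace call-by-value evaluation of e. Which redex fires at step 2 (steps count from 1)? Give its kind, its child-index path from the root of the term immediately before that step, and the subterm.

Answer: let at 0 : (let y = 2 in (\z.z))

Trace:
step 0: (if false then (2 - 4) else (let x = (let y = 2 in (\z.z)) in (3 - 1)))
step 1: [if@root] (let x = (let y = 2 in (\z.z)) in (3 - 1))
step 2: [let@0] (let x = (\z.z) in (3 - 1))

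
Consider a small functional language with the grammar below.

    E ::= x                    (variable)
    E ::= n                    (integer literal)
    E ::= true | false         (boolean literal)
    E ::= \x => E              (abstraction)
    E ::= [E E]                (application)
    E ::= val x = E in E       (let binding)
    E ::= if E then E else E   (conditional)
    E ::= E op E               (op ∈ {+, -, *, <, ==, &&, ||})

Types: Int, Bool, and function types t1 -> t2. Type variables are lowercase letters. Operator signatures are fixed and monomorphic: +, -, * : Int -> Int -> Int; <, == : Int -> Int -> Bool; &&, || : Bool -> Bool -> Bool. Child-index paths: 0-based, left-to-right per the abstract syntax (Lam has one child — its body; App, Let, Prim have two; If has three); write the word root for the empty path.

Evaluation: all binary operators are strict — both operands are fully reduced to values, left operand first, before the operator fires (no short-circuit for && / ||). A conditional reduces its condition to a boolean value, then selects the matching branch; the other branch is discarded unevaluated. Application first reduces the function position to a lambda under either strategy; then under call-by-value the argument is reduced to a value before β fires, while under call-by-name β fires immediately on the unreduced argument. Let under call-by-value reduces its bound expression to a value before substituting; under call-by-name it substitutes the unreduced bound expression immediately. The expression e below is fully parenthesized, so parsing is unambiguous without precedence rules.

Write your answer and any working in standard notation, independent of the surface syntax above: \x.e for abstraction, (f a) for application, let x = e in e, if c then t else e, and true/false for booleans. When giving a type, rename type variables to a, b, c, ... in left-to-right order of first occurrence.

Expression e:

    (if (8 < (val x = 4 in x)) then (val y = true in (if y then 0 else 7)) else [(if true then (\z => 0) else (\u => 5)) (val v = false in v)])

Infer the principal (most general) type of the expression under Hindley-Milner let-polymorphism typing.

Answer: Int

Derivation:
  unify Int ~ Int
let x : Int
x : Int
  unify Int ~ Int
  unify Bool ~ Bool
let y : Bool
y : Bool
  unify Bool ~ Bool
  unify Int ~ Int
  unify Bool ~ Bool
\z._ : a -> Int
\u._ : b -> Int
  unify a -> Int ~ b -> Int
  unify a ~ b
  unify Int ~ Int
let v : Bool
v : Bool
  unify b -> Int ~ Bool -> c
  unify b ~ Bool
  unify Int ~ c
_ _ : Int
  unify Int ~ Int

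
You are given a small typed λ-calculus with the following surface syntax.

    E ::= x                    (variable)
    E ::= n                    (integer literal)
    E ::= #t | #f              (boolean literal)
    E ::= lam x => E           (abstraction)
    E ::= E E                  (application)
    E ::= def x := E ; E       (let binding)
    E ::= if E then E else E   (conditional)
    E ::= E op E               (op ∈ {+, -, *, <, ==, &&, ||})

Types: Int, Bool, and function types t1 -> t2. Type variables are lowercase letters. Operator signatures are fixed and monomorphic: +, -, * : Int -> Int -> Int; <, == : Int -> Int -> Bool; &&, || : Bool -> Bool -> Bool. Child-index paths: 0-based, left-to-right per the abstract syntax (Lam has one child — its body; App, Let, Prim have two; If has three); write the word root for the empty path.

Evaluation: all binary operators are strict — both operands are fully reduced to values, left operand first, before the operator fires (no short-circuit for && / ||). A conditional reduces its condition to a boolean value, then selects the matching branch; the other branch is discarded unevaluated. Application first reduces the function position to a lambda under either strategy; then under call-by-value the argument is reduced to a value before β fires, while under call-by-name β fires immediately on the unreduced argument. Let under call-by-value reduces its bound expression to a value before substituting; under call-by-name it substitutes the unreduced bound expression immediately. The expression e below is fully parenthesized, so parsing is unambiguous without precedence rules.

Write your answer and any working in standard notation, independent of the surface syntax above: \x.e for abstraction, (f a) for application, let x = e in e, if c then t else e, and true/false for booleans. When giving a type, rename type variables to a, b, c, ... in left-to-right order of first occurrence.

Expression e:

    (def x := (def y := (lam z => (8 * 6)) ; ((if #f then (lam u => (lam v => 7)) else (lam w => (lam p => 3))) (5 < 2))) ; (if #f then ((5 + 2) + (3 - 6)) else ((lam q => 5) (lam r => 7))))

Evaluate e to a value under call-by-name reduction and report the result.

Answer: 5

Working:
step 0: (let x = (let y = (\z.(8 * 6)) in ((if false then (\u.(\v.7)) else (\w.(\p.3))) (5 < 2))) in (if false then ((5 + 2) + (3 - 6)) else ((\q.5) (\r.7))))
step 1: [let@root] (if false then ((5 + 2) + (3 - 6)) else ((\q.5) (\r.7)))
step 2: [if@root] ((\q.5) (\r.7))
step 3: [beta@root] 5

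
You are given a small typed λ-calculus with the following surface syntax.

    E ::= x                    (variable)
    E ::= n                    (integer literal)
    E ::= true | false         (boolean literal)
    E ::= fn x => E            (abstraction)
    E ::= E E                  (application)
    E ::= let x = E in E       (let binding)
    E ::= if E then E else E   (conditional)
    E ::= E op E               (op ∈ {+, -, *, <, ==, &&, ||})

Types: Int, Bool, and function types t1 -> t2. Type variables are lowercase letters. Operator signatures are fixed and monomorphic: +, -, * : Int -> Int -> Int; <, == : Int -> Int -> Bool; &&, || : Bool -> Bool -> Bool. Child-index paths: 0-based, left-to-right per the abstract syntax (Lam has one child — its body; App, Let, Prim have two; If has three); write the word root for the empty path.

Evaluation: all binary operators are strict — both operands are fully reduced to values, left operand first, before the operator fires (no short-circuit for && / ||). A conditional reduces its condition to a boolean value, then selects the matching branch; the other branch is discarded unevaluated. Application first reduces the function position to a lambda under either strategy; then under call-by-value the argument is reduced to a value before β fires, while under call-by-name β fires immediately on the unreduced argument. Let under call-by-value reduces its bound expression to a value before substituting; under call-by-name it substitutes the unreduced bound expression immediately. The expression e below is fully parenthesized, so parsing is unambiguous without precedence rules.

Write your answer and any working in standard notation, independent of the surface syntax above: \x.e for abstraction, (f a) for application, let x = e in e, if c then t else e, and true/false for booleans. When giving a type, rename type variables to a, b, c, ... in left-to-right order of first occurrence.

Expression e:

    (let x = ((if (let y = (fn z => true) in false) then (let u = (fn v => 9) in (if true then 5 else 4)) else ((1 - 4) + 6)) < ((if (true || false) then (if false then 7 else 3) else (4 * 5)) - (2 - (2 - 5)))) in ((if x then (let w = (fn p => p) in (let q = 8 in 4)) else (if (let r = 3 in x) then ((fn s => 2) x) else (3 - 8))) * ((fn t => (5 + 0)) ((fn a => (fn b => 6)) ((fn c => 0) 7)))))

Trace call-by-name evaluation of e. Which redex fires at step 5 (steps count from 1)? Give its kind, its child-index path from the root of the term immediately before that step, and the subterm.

Answer: delta at 0.0.0 : (-3 + 6)

Working:
step 0: (let x = ((if (let y = (\z.true) in false) then (let u = (\v.9) in (if true then 5 else 4)) else ((1 - 4) + 6)) < ((if (true || false) then (if false then 7 else 3) else (4 * 5)) - (2 - (2 - 5)))) in ((if x then (let w = (\p.p) in (let q = 8 in 4)) else (if (let r = 3 in x) then ((\s.2) x) else (3 - 8))) * ((\t.(5 + 0)) ((\a.(\b.6)) ((\c.0) 7)))))
step 1: [let@root] ((if ((if (let y = (\z.true) in false) then (let u = (\v.9) in (if true then 5 else 4)) else ((1 - 4) + 6)) < ((if (true || false) then (if false then 7 else 3) else (4 * 5)) - (2 - (2 - 5)))) then (let w = (\p.p) in (let q = 8 in 4)) else (if (let r = 3 in ((if (let y = (\z.true) in false) then (let u = (\v.9) in (if true then 5 else 4)) else ((1 - 4) + 6)) < ((if (true || false) then (if false then 7 else 3) else (4 * 5)) - (2 - (2 - 5))))) then ((\s.2) ((if (let y = (\z.true) in false) then (let u = (\v.9) in (if true then 5 else 4)) else ((1 - 4) + 6)) < ((if (true || false) then (if false then 7 else 3) else (4 * 5)) - (2 - (2 - 5))))) else (3 - 8))) * ((\t.(5 + 0)) ((\a.(\b.6)) ((\c.0) 7))))
step 2: [let@0.0.0.0] ((if ((if false then (let u = (\v.9) in (if true then 5 else 4)) else ((1 - 4) + 6)) < ((if (true || false) then (if false then 7 else 3) else (4 * 5)) - (2 - (2 - 5)))) then (let w = (\p.p) in (let q = 8 in 4)) else (if (let r = 3 in ((if (let y = (\z.true) in false) then (let u = (\v.9) in (if true then 5 else 4)) else ((1 - 4) + 6)) < ((if (true || false) then (if false then 7 else 3) else (4 * 5)) - (2 - (2 - 5))))) then ((\s.2) ((if (let y = (\z.true) in false) then (let u = (\v.9) in (if true then 5 else 4)) else ((1 - 4) + 6)) < ((if (true || false) then (if false then 7 else 3) else (4 * 5)) - (2 - (2 - 5))))) else (3 - 8))) * ((\t.(5 + 0)) ((\a.(\b.6)) ((\c.0) 7))))
step 3: [if@0.0.0] ((if (((1 - 4) + 6) < ((if (true || false) then (if false then 7 else 3) else (4 * 5)) - (2 - (2 - 5)))) then (let w = (\p.p) in (let q = 8 in 4)) else (if (let r = 3 in ((if (let y = (\z.true) in false) then (let u = (\v.9) in (if true then 5 else 4)) else ((1 - 4) + 6)) < ((if (true || false) then (if false then 7 else 3) else (4 * 5)) - (2 - (2 - 5))))) then ((\s.2) ((if (let y = (\z.true) in false) then (let u = (\v.9) in (if true then 5 else 4)) else ((1 - 4) + 6)) < ((if (true || false) then (if false then 7 else 3) else (4 * 5)) - (2 - (2 - 5))))) else (3 - 8))) * ((\t.(5 + 0)) ((\a.(\b.6)) ((\c.0) 7))))
step 4: [delta@0.0.0.0] ((if ((-3 + 6) < ((if (true || false) then (if false then 7 else 3) else (4 * 5)) - (2 - (2 - 5)))) then (let w = (\p.p) in (let q = 8 in 4)) else (if (let r = 3 in ((if (let y = (\z.true) in false) then (let u = (\v.9) in (if true then 5 else 4)) else ((1 - 4) + 6)) < ((if (true || false) then (if false then 7 else 3) else (4 * 5)) - (2 - (2 - 5))))) then ((\s.2) ((if (let y = (\z.true) in false) then (let u = (\v.9) in (if true then 5 else 4)) else ((1 - 4) + 6)) < ((if (true || false) then (if false then 7 else 3) else (4 * 5)) - (2 - (2 - 5))))) else (3 - 8))) * ((\t.(5 + 0)) ((\a.(\b.6)) ((\c.0) 7))))
step 5: [delta@0.0.0] ((if (3 < ((if (true || false) then (if false then 7 else 3) else (4 * 5)) - (2 - (2 - 5)))) then (let w = (\p.p) in (let q = 8 in 4)) else (if (let r = 3 in ((if (let y = (\z.true) in false) then (let u = (\v.9) in (if true then 5 else 4)) else ((1 - 4) + 6)) < ((if (true || false) then (if false then 7 else 3) else (4 * 5)) - (2 - (2 - 5))))) then ((\s.2) ((if (let y = (\z.true) in false) then (let u = (\v.9) in (if true then 5 else 4)) else ((1 - 4) + 6)) < ((if (true || false) then (if false then 7 else 3) else (4 * 5)) - (2 - (2 - 5))))) else (3 - 8))) * ((\t.(5 + 0)) ((\a.(\b.6)) ((\c.0) 7))))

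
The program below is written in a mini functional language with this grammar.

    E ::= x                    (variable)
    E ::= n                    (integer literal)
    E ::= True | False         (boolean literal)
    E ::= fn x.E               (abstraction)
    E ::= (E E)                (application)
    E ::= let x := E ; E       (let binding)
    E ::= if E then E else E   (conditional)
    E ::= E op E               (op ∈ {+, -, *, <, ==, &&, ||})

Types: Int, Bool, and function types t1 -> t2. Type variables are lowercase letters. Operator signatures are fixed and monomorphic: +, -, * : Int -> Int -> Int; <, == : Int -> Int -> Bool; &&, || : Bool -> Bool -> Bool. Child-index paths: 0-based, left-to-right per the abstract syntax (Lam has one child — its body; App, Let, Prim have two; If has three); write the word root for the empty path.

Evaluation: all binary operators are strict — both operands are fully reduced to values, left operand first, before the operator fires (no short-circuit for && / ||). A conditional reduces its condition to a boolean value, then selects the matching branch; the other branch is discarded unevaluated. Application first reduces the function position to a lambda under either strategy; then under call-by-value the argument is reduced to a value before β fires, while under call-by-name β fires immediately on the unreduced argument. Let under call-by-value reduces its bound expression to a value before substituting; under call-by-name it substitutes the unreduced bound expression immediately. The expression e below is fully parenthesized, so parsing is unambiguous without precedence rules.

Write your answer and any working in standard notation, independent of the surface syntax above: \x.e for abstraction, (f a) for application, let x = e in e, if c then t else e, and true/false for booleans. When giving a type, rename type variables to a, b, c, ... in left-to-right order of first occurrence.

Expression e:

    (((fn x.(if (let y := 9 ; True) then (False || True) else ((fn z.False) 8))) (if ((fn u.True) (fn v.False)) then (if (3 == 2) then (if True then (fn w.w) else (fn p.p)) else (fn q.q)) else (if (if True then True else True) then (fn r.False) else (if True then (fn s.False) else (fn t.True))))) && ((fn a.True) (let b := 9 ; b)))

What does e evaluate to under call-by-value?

Answer: true

Trace:
step 0: (((\x.(if (let y = 9 in true) then (false || true) else ((\z.false) 8))) (if ((\u.true) (\v.false)) then (if (3 == 2) then (if true then (\w.w) else (\p.p)) else (\q.q)) else (if (if true then true else true) then (\r.false) else (if true then (\s.false) else (\t.true))))) && ((\a.true) (let b = 9 in b)))
step 1: [beta@0.1.0] (((\x.(if (let y = 9 in true) then (false || true) else ((\z.false) 8))) (if true then (if (3 == 2) then (if true then (\w.w) else (\p.p)) else (\q.q)) else (if (if true then true else true) then (\r.false) else (if true then (\s.false) else (\t.true))))) && ((\a.true) (let b = 9 in b)))
step 2: [if@0.1] (((\x.(if (let y = 9 in true) then (false || true) else ((\z.false) 8))) (if (3 == 2) then (if true then (\w.w) else (\p.p)) else (\q.q))) && ((\a.true) (let b = 9 in b)))
step 3: [delta@0.1.0] (((\x.(if (let y = 9 in true) then (false || true) else ((\z.false) 8))) (if false then (if true then (\w.w) else (\p.p)) else (\q.q))) && ((\a.true) (let b = 9 in b)))
step 4: [if@0.1] (((\x.(if (let y = 9 in true) then (false || true) else ((\z.false) 8))) (\q.q)) && ((\a.true) (let b = 9 in b)))
step 5: [beta@0] ((if (let y = 9 in true) then (false || true) else ((\z.false) 8)) && ((\a.true) (let b = 9 in b)))
step 6: [let@0.0] ((if true then (false || true) else ((\z.false) 8)) && ((\a.true) (let b = 9 in b)))
step 7: [if@0] ((false || true) && ((\a.true) (let b = 9 in b)))
step 8: [delta@0] (true && ((\a.true) (let b = 9 in b)))
step 9: [let@1.1] (true && ((\a.true) 9))
step 10: [beta@1] (true && true)
step 11: [delta@root] true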